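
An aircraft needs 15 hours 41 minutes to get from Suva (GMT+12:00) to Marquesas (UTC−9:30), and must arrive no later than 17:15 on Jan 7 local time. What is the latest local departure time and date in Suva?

23:04 on Jan 7

Target arrival in UTC: 17:15 + 9:30 = 02:45 on Jan 8.
Subtract 15 hours 41 minutes → departure 11:04 UTC on Jan 7.
Suva is UTC+12:00: 11:04 + 12:00 = 23:04 on Jan 7.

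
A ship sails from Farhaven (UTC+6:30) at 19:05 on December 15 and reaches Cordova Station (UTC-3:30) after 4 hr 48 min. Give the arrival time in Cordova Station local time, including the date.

Convert departure to UTC: 19:05 − 6:30 = 12:35 UTC on Dec 15.
Add 4 hours and 48 minutes travel time → 17:23 UTC.
Cordova Station is UTC−3:30, so local arrival = 17:23 − 3:30 = 13:53 on Dec 15.

13:53 on December 15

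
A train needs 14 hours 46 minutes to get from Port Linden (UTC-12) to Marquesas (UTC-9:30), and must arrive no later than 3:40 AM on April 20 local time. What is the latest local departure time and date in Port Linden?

Target arrival in UTC: 3:40 AM + 9:30 = 1:10 PM on Apr 20.
Subtract 14 hours and 46 minutes → departure 10:24 PM UTC on Apr 19.
Port Linden is UTC−12:00: 10:24 PM − 12:00 = 10:24 AM on Apr 19.

10:24 AM on Apr 19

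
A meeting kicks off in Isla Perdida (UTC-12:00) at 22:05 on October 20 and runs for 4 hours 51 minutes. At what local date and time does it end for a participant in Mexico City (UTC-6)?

08:56 on Oct 21

Convert start to UTC: 22:05 + 12:00 = 10:05 UTC on Oct 21.
Add 4 hours and 51 minutes duration → 14:56 UTC.
Mexico City is UTC−6:00, so local end time = 14:56 − 6:00 = 08:56 on Oct 21.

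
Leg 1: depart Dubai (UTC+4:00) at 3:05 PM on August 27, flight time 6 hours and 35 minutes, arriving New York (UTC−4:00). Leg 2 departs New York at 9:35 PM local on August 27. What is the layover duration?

7 hours 55 minutes

Convert departure to UTC: 3:05 PM − 4:00 = 11:05 AM UTC on Aug 27.
Add 6 hours 35 minutes flight time → 5:40 PM UTC.
New York is UTC−4:00, so local arrival = 5:40 PM − 4:00 = 1:40 PM on Aug 27.
Layover = 9:35 PM − 1:40 PM = 7 hours 55 minutes.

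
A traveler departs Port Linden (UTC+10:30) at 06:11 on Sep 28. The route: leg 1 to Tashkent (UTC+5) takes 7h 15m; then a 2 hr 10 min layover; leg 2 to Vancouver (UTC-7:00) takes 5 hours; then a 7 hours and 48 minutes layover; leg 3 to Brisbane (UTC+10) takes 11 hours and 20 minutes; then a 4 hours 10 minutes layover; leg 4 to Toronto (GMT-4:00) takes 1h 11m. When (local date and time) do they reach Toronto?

Convert departure to UTC: 06:11 − 10:30 = 19:41 UTC on Sep 27.
Add 7 hours 15 minutes leg 1 → 02:56 UTC (Sep 28).
Add 2 hours and 10 minutes layover in Tashkent → 05:06 UTC.
Add 5 hours leg 2 → 10:06 UTC.
Add 7 hours 48 minutes layover in Vancouver → 17:54 UTC.
Add 11 hours 20 minutes leg 3 → 05:14 UTC (Sep 29).
Add 4 hours and 10 minutes layover in Brisbane → 09:24 UTC.
Add 1 hour 11 minutes leg 4 → 10:35 UTC.
Toronto is UTC−4:00, so local arrival = 10:35 − 4:00 = 06:35 on Sep 29.

06:35 on September 29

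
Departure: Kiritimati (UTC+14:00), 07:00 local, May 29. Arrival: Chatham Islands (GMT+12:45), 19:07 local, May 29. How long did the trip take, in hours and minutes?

Departure in UTC: 07:00 − 14:00 = 17:00 on May 28.
Arrival in UTC: 19:07 − 12:45 = 06:22 on May 29.
Elapsed = 06:22 − 17:00 (+1 day) = 13 hours 22 minutes.

13 hours 22 minutes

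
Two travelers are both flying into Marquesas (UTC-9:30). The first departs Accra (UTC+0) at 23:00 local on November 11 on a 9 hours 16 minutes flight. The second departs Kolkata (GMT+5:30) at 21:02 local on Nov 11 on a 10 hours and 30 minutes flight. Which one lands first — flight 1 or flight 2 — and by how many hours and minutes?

the second, by 6 hours 14 minutes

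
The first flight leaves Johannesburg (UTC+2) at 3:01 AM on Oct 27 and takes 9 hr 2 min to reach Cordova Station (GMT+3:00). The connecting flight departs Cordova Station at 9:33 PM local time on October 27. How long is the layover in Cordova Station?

8 hours 30 minutes

Convert departure to UTC: 3:01 AM − 2:00 = 1:01 AM UTC on Oct 27.
Add 9 hours 2 minutes flight time → 10:03 AM UTC.
Cordova Station is UTC+3:00, so local arrival = 10:03 AM + 3:00 = 1:03 PM on Oct 27.
Layover = 9:33 PM − 1:03 PM = 8 hours 30 minutes.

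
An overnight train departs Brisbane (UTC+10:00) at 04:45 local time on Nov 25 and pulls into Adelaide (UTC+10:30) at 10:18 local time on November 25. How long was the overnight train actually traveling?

5 hours 3 minutes

Departure in UTC: 04:45 − 10:00 = 18:45 on Nov 24.
Arrival in UTC: 10:18 − 10:30 = 23:48 on Nov 24.
Elapsed = 23:48 − 18:45 = 5 hours 3 minutes.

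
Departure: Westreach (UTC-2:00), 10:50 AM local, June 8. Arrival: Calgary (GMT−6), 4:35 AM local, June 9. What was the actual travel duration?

21 hours 45 minutes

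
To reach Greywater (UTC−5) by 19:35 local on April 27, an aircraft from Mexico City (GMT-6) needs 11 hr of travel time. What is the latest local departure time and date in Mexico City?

07:35 on April 27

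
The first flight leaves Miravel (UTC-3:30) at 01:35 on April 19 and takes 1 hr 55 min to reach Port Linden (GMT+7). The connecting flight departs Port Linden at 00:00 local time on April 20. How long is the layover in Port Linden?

10 hours

Convert departure to UTC: 01:35 + 3:30 = 05:05 UTC on Apr 19.
Add 1 hour 55 minutes flight time → 07:00 UTC.
Port Linden is UTC+7:00, so local arrival = 07:00 + 7:00 = 14:00 on Apr 19.
Layover = 00:00 − 14:00 (+1 day) = 10 hours.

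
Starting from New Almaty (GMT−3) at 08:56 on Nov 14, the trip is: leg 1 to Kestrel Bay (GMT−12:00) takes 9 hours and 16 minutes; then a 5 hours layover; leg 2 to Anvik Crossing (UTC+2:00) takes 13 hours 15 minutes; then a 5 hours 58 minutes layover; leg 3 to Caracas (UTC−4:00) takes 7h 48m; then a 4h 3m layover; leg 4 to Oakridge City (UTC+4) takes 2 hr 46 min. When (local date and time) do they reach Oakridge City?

Convert departure to UTC: 08:56 + 3:00 = 11:56 UTC on Nov 14.
Add 9 hours and 16 minutes leg 1 → 21:12 UTC.
Add 5 hours layover in Kestrel Bay → 02:12 UTC (Nov 15).
Add 13 hours and 15 minutes leg 2 → 15:27 UTC.
Add 5 hours and 58 minutes layover in Anvik Crossing → 21:25 UTC.
Add 7 hours and 48 minutes leg 3 → 05:13 UTC (Nov 16).
Add 4 hours and 3 minutes layover in Caracas → 09:16 UTC.
Add 2 hours 46 minutes leg 4 → 12:02 UTC.
Oakridge City is UTC+4:00, so local arrival = 12:02 + 4:00 = 16:02 on Nov 16.

16:02 on November 16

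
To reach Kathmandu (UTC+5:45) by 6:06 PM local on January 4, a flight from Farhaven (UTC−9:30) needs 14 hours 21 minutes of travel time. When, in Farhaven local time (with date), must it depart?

Target arrival in UTC: 6:06 PM − 5:45 = 12:21 PM on Jan 4.
Subtract 14 hours and 21 minutes → departure 10:00 PM UTC on Jan 3.
Farhaven is UTC−9:30: 10:00 PM − 9:30 = 12:30 PM on Jan 3.

12:30 PM on January 3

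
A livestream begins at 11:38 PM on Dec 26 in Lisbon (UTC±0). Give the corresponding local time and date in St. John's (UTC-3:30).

Lisbon is UTC+0 so that is 11:38 PM UTC.
St. John's is UTC−3:30: 11:38 PM − 3:30 = 8:08 PM on Dec 26.

8:08 PM on December 26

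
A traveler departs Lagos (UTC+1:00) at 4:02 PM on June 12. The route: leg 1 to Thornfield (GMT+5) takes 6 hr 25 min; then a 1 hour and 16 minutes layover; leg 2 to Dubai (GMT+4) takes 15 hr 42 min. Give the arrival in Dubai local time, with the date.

6:25 PM on June 13

Convert departure to UTC: 4:02 PM − 1:00 = 3:02 PM UTC on Jun 12.
Add 6 hours and 25 minutes leg 1 → 9:27 PM UTC.
Add 1 hour and 16 minutes layover in Thornfield → 10:43 PM UTC.
Add 15 hours 42 minutes leg 2 → 2:25 PM UTC (Jun 13).
Dubai is UTC+4:00, so local arrival = 2:25 PM + 4:00 = 6:25 PM on Jun 13.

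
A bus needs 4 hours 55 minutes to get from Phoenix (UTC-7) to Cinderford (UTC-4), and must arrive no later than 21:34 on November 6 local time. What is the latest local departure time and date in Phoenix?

Target arrival in UTC: 21:34 + 4:00 = 01:34 on Nov 7.
Subtract 4 hours and 55 minutes → departure 20:39 UTC on Nov 6.
Phoenix is UTC−7:00: 20:39 − 7:00 = 13:39 on Nov 6.

13:39 on Nov 6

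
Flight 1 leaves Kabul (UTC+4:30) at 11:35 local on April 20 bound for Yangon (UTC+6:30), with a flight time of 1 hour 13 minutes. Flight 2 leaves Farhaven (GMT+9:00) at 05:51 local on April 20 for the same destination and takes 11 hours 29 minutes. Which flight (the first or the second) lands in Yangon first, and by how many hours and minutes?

Flight 1 in UTC: 11:35 − 4:30 = 07:05 on Apr 20.
+1 hour 13 minutes → arrive 08:18 UTC on Apr 20.
Flight 2 in UTC: 05:51 − 9:00 = 20:51 on Apr 19.
+11 hours and 29 minutes → arrive 08:20 UTC on Apr 20.
Flight 1 lands earlier by 2 minutes.

the first, by 2 minutes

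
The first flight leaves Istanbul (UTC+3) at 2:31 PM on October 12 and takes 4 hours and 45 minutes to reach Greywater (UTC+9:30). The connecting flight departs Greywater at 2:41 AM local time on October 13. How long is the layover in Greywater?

55 minutes

Convert departure to UTC: 2:31 PM − 3:00 = 11:31 AM UTC on Oct 12.
Add 4 hours and 45 minutes flight time → 4:16 PM UTC.
Greywater is UTC+9:30, so local arrival = 4:16 PM + 9:30 = 1:46 AM on Oct 13.
Layover = 2:41 AM − 1:46 AM = 55 minutes.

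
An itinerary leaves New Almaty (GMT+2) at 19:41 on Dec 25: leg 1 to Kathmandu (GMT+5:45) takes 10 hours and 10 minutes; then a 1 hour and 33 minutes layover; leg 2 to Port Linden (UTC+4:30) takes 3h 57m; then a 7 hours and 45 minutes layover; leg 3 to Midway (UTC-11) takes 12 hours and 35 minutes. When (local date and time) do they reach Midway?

Convert departure to UTC: 19:41 − 2:00 = 17:41 UTC on Dec 25.
Add 10 hours 10 minutes leg 1 → 03:51 UTC (Dec 26).
Add 1 hour 33 minutes layover in Kathmandu → 05:24 UTC.
Add 3 hours and 57 minutes leg 2 → 09:21 UTC.
Add 7 hours and 45 minutes layover in Port Linden → 17:06 UTC.
Add 12 hours 35 minutes leg 3 → 05:41 UTC (Dec 27).
Midway is UTC−11:00, so local arrival = 05:41 − 11:00 = 18:41 on Dec 26.

18:41 on December 26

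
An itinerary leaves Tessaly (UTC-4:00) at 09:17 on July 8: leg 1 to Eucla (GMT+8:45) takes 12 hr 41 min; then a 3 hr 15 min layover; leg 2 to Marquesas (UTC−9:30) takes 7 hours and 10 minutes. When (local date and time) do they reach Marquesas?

02:53 on July 9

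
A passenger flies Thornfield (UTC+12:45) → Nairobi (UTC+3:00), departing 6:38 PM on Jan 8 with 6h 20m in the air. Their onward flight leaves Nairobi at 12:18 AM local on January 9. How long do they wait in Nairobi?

Convert departure to UTC: 6:38 PM − 12:45 = 5:53 AM UTC on Jan 8.
Add 6 hours and 20 minutes flight time → 12:13 PM UTC.
Nairobi is UTC+3:00, so local arrival = 12:13 PM + 3:00 = 3:13 PM on Jan 8.
Layover = 12:18 AM − 3:13 PM (+1 day) = 9 hours 5 minutes.

9 hours 5 minutes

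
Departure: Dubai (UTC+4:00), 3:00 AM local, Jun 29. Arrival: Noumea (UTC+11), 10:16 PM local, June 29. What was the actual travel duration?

Departure in UTC: 3:00 AM − 4:00 = 11:00 PM on Jun 28.
Arrival in UTC: 10:16 PM − 11:00 = 11:16 AM on Jun 29.
Elapsed = 11:16 AM − 11:00 PM (+1 day) = 12 hours 16 minutes.

12 hours 16 minutes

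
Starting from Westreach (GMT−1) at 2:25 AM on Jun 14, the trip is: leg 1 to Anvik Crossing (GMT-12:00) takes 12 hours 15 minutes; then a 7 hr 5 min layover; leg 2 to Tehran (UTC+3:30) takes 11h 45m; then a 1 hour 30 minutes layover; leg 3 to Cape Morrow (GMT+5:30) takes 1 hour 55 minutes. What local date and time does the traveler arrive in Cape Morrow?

Convert departure to UTC: 2:25 AM + 1:00 = 3:25 AM UTC on Jun 14.
Add 12 hours 15 minutes leg 1 → 3:40 PM UTC.
Add 7 hours 5 minutes layover in Anvik Crossing → 10:45 PM UTC.
Add 11 hours 45 minutes leg 2 → 10:30 AM UTC (Jun 15).
Add 1 hour 30 minutes layover in Tehran → 12:00 PM UTC.
Add 1 hour and 55 minutes leg 3 → 1:55 PM UTC.
Cape Morrow is UTC+5:30, so local arrival = 1:55 PM + 5:30 = 7:25 PM on Jun 15.

7:25 PM on June 15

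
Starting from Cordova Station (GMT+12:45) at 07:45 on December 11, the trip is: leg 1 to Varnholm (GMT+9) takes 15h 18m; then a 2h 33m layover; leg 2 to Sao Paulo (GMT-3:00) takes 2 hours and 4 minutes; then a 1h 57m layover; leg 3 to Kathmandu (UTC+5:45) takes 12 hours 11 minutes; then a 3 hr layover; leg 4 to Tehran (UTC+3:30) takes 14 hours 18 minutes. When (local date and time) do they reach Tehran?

Convert departure to UTC: 07:45 − 12:45 = 19:00 UTC on Dec 10.
Add 15 hours 18 minutes leg 1 → 10:18 UTC (Dec 11).
Add 2 hours and 33 minutes layover in Varnholm → 12:51 UTC.
Add 2 hours 4 minutes leg 2 → 14:55 UTC.
Add 1 hour 57 minutes layover in Sao Paulo → 16:52 UTC.
Add 12 hours and 11 minutes leg 3 → 05:03 UTC (Dec 12).
Add 3 hours layover in Kathmandu → 08:03 UTC.
Add 14 hours 18 minutes leg 4 → 22:21 UTC.
Tehran is UTC+3:30, so local arrival = 22:21 + 3:30 = 01:51 on Dec 13.

01:51 on December 13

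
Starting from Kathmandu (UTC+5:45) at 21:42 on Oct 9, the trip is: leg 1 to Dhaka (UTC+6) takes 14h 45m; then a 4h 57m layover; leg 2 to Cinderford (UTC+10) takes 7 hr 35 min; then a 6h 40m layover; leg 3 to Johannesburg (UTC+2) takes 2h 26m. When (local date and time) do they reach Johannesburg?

06:20 on October 11

Convert departure to UTC: 21:42 − 5:45 = 15:57 UTC on Oct 9.
Add 14 hours 45 minutes leg 1 → 06:42 UTC (Oct 10).
Add 4 hours 57 minutes layover in Dhaka → 11:39 UTC.
Add 7 hours 35 minutes leg 2 → 19:14 UTC.
Add 6 hours 40 minutes layover in Cinderford → 01:54 UTC (Oct 11).
Add 2 hours and 26 minutes leg 3 → 04:20 UTC.
Johannesburg is UTC+2:00, so local arrival = 04:20 + 2:00 = 06:20 on Oct 11.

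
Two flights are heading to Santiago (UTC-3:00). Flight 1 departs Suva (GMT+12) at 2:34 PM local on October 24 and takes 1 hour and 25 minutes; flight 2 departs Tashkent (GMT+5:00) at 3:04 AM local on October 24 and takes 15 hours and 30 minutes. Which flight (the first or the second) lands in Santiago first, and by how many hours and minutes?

the first, by 9 hours 35 minutes

Flight 1 in UTC: 2:34 PM − 12:00 = 2:34 AM on Oct 24.
+1 hour 25 minutes → arrive 3:59 AM UTC on Oct 24.
Flight 2 in UTC: 3:04 AM − 5:00 = 10:04 PM on Oct 23.
+15 hours 30 minutes → arrive 1:34 PM UTC on Oct 24.
Flight 1 lands earlier by 9 hours 35 minutes.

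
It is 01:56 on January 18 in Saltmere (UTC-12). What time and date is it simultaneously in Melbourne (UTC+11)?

Melbourne is 23:00 ahead of Saltmere.
Shift by the zone difference: 01:56 + 23:00 = 00:56 on Jan 19 in Melbourne.

00:56 on January 19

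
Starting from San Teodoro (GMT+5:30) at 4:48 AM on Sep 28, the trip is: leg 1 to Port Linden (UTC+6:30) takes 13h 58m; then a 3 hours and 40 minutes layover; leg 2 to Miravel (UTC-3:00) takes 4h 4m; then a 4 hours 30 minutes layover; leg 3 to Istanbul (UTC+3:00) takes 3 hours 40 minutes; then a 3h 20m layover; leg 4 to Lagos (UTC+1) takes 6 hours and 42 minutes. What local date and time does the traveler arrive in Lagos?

4:12 PM on September 29

Convert departure to UTC: 4:48 AM − 5:30 = 11:18 PM UTC on Sep 27.
Add 13 hours 58 minutes leg 1 → 1:16 PM UTC (Sep 28).
Add 3 hours and 40 minutes layover in Port Linden → 4:56 PM UTC.
Add 4 hours 4 minutes leg 2 → 9:00 PM UTC.
Add 4 hours and 30 minutes layover in Miravel → 1:30 AM UTC (Sep 29).
Add 3 hours 40 minutes leg 3 → 5:10 AM UTC.
Add 3 hours 20 minutes layover in Istanbul → 8:30 AM UTC.
Add 6 hours 42 minutes leg 4 → 3:12 PM UTC.
Lagos is UTC+1:00, so local arrival = 3:12 PM + 1:00 = 4:12 PM on Sep 29.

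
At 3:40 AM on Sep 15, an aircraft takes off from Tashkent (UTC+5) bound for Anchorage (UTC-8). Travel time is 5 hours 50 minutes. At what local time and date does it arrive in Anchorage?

Anchorage is 13:00 behind Tashkent.
After 5 hours 50 minutes it is 9:30 AM in Tashkent.
Shift by the zone difference: 9:30 AM − 13:00 = 8:30 PM on Sep 14 in Anchorage.

8:30 PM on September 14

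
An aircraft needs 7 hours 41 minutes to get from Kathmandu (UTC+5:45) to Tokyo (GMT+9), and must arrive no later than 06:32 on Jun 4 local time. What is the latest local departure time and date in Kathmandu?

Target arrival in UTC: 06:32 − 9:00 = 21:32 on Jun 3.
Subtract 7 hours 41 minutes → departure 13:51 UTC on Jun 3.
Kathmandu is UTC+5:45: 13:51 + 5:45 = 19:36 on Jun 3.

19:36 on Jun 3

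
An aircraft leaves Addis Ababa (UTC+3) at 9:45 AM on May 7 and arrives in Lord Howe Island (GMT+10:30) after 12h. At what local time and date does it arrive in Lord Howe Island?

5:15 AM on May 8

Lord Howe Island is 7:30 ahead of Addis Ababa.
After 12 hours it is 9:45 PM in Addis Ababa.
Shift by the zone difference: 9:45 PM + 7:30 = 5:15 AM on May 8 in Lord Howe Island.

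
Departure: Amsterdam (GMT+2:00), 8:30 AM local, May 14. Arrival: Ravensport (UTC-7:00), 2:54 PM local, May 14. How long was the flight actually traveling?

15 hours 24 minutes

Ravensport is 9:00 behind Amsterdam.
Clock-face elapsed time (ignoring zones) is 6 hours 24 minutes.
Actual elapsed = 6 hours 24 minutes + 9:00 = 15 hours 24 minutes.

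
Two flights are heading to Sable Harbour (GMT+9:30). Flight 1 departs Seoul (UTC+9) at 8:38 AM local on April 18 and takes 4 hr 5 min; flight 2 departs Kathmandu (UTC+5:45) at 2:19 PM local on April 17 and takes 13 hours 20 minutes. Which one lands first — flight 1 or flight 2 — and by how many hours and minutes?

the second, by 5 hours 49 minutes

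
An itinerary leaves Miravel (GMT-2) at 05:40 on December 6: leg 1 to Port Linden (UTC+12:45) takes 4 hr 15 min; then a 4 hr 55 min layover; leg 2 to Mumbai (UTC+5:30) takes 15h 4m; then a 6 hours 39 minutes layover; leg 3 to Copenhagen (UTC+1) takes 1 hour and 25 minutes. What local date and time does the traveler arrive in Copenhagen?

16:58 on Dec 7

Convert departure to UTC: 05:40 + 2:00 = 07:40 UTC on Dec 6.
Add 4 hours 15 minutes leg 1 → 11:55 UTC.
Add 4 hours 55 minutes layover in Port Linden → 16:50 UTC.
Add 15 hours and 4 minutes leg 2 → 07:54 UTC (Dec 7).
Add 6 hours 39 minutes layover in Mumbai → 14:33 UTC.
Add 1 hour 25 minutes leg 3 → 15:58 UTC.
Copenhagen is UTC+1:00, so local arrival = 15:58 + 1:00 = 16:58 on Dec 7.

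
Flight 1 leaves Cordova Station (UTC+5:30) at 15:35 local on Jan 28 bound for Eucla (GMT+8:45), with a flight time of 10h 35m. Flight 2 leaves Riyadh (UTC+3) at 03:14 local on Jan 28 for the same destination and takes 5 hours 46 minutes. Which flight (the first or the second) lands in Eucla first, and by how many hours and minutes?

Flight 1 in UTC: 15:35 − 5:30 = 10:05 on Jan 28.
+10 hours 35 minutes → arrive 20:40 UTC on Jan 28.
Flight 2 in UTC: 03:14 − 3:00 = 00:14 on Jan 28.
+5 hours 46 minutes → arrive 06:00 UTC on Jan 28.
Flight 2 lands earlier by 14 hours 40 minutes.

the second, by 14 hours 40 minutes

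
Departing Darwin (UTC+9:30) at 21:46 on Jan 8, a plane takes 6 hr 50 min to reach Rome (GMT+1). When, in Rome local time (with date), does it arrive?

20:06 on Jan 8

Convert departure to UTC: 21:46 − 9:30 = 12:16 UTC on Jan 8.
Add 6 hours 50 minutes travel time → 19:06 UTC.
Rome is UTC+1:00, so local arrival = 19:06 + 1:00 = 20:06 on Jan 8.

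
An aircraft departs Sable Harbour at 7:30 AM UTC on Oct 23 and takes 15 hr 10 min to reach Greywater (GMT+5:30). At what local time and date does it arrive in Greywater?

4:10 AM on October 24

Departure is given in UTC: 7:30 AM on Oct 23.
Add 15 hours and 10 minutes → 10:40 PM UTC.
Greywater is UTC+5:30: 10:40 PM + 5:30 = 4:10 AM on Oct 24.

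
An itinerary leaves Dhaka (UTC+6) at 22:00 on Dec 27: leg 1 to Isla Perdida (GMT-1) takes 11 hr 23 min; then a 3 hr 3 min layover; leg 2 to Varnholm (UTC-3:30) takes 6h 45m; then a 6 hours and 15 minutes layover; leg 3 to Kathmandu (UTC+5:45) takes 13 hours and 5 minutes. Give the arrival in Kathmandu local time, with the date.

Convert departure to UTC: 22:00 − 6:00 = 16:00 UTC on Dec 27.
Add 11 hours 23 minutes leg 1 → 03:23 UTC (Dec 28).
Add 3 hours and 3 minutes layover in Isla Perdida → 06:26 UTC.
Add 6 hours 45 minutes leg 2 → 13:11 UTC.
Add 6 hours 15 minutes layover in Varnholm → 19:26 UTC.
Add 13 hours 5 minutes leg 3 → 08:31 UTC (Dec 29).
Kathmandu is UTC+5:45, so local arrival = 08:31 + 5:45 = 14:16 on Dec 29.

14:16 on Dec 29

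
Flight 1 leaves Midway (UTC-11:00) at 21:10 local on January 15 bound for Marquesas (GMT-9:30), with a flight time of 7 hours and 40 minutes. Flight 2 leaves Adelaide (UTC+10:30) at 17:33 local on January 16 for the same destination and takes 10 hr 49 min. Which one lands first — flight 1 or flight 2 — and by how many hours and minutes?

Flight 1 in UTC: 21:10 + 11:00 = 08:10 on Jan 16.
+7 hours 40 minutes → arrive 15:50 UTC on Jan 16.
Flight 2 in UTC: 17:33 − 10:30 = 07:03 on Jan 16.
+10 hours and 49 minutes → arrive 17:52 UTC on Jan 16.
Flight 1 lands earlier by 2 hours 2 minutes.

the first, by 2 hours 2 minutes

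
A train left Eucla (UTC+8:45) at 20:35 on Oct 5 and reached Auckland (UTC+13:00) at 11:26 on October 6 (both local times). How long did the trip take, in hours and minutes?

10 hours 36 minutes

Departure in UTC: 20:35 − 8:45 = 11:50 on Oct 5.
Arrival in UTC: 11:26 − 13:00 = 22:26 on Oct 5.
Elapsed = 22:26 − 11:50 = 10 hours 36 minutes.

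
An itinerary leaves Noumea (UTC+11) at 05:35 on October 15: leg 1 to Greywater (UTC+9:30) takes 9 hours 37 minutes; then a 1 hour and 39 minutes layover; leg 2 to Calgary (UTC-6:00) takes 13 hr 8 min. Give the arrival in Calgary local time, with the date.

Convert departure to UTC: 05:35 − 11:00 = 18:35 UTC on Oct 14.
Add 9 hours and 37 minutes leg 1 → 04:12 UTC (Oct 15).
Add 1 hour 39 minutes layover in Greywater → 05:51 UTC.
Add 13 hours and 8 minutes leg 2 → 18:59 UTC.
Calgary is UTC−6:00, so local arrival = 18:59 − 6:00 = 12:59 on Oct 15.

12:59 on October 15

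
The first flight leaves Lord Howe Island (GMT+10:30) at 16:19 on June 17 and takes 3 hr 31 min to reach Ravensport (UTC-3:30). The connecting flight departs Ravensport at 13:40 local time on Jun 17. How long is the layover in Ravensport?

Convert departure to UTC: 16:19 − 10:30 = 05:49 UTC on Jun 17.
Add 3 hours and 31 minutes flight time → 09:20 UTC.
Ravensport is UTC−3:30, so local arrival = 09:20 − 3:30 = 05:50 on Jun 17.
Layover = 13:40 − 05:50 = 7 hours 50 minutes.

7 hours 50 minutes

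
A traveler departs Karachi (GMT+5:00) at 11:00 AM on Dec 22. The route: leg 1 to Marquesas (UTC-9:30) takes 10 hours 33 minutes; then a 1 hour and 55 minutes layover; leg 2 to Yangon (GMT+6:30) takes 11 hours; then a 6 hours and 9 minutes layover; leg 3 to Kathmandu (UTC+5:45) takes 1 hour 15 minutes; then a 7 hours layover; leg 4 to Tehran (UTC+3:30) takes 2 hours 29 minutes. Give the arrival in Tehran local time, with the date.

1:51 AM on December 24

Convert departure to UTC: 11:00 AM − 5:00 = 6:00 AM UTC on Dec 22.
Add 10 hours 33 minutes leg 1 → 4:33 PM UTC.
Add 1 hour 55 minutes layover in Marquesas → 6:28 PM UTC.
Add 11 hours leg 2 → 5:28 AM UTC (Dec 23).
Add 6 hours and 9 minutes layover in Yangon → 11:37 AM UTC.
Add 1 hour and 15 minutes leg 3 → 12:52 PM UTC.
Add 7 hours layover in Kathmandu → 7:52 PM UTC.
Add 2 hours 29 minutes leg 4 → 10:21 PM UTC.
Tehran is UTC+3:30, so local arrival = 10:21 PM + 3:30 = 1:51 AM on Dec 24.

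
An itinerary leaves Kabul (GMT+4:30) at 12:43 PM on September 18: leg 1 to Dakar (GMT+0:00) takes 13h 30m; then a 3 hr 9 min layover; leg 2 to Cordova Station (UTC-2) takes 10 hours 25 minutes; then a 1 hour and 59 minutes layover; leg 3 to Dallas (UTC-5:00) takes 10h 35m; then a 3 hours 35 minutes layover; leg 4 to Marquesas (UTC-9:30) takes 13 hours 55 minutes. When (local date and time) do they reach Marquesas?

7:51 AM on September 20

Convert departure to UTC: 12:43 PM − 4:30 = 8:13 AM UTC on Sep 18.
Add 13 hours 30 minutes leg 1 → 9:43 PM UTC.
Add 3 hours 9 minutes layover in Dakar → 12:52 AM UTC (Sep 19).
Add 10 hours 25 minutes leg 2 → 11:17 AM UTC.
Add 1 hour 59 minutes layover in Cordova Station → 1:16 PM UTC.
Add 10 hours 35 minutes leg 3 → 11:51 PM UTC.
Add 3 hours and 35 minutes layover in Dallas → 3:26 AM UTC (Sep 20).
Add 13 hours and 55 minutes leg 4 → 5:21 PM UTC.
Marquesas is UTC−9:30, so local arrival = 5:21 PM − 9:30 = 7:51 AM on Sep 20.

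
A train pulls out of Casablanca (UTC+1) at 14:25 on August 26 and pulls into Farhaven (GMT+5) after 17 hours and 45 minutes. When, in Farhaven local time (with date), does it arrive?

Convert departure to UTC: 14:25 − 1:00 = 13:25 UTC on Aug 26.
Add 17 hours and 45 minutes travel time → 07:10 UTC (Aug 27).
Farhaven is UTC+5:00, so local arrival = 07:10 + 5:00 = 12:10 on Aug 27.

12:10 on August 27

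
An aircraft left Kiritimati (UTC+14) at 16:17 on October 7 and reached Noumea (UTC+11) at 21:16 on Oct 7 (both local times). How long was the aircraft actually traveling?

7 hours 59 minutes

Departure in UTC: 16:17 − 14:00 = 02:17 on Oct 7.
Arrival in UTC: 21:16 − 11:00 = 10:16 on Oct 7.
Elapsed = 10:16 − 02:17 = 7 hours 59 minutes.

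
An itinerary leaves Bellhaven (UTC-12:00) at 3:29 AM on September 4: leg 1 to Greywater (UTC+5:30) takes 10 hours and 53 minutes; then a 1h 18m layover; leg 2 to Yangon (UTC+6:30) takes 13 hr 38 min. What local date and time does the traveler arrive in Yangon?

Convert departure to UTC: 3:29 AM + 12:00 = 3:29 PM UTC on Sep 4.
Add 10 hours and 53 minutes leg 1 → 2:22 AM UTC (Sep 5).
Add 1 hour 18 minutes layover in Greywater → 3:40 AM UTC.
Add 13 hours and 38 minutes leg 2 → 5:18 PM UTC.
Yangon is UTC+6:30, so local arrival = 5:18 PM + 6:30 = 11:48 PM on Sep 5.

11:48 PM on September 5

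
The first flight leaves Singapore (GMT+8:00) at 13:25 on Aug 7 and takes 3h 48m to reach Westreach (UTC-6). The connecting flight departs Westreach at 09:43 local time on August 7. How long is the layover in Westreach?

6 hours 30 minutes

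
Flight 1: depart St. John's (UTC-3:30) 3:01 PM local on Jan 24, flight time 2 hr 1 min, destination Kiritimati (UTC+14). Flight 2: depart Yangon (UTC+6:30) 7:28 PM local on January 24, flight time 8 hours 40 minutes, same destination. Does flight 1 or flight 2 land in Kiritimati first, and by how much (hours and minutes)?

Flight 1 in UTC: 3:01 PM + 3:30 = 6:31 PM on Jan 24.
+2 hours and 1 minute → arrive 8:32 PM UTC on Jan 24.
Flight 2 in UTC: 7:28 PM − 6:30 = 12:58 PM on Jan 24.
+8 hours and 40 minutes → arrive 9:38 PM UTC on Jan 24.
Flight 1 lands earlier by 1 hour 6 minutes.

the first, by 1 hour 6 minutes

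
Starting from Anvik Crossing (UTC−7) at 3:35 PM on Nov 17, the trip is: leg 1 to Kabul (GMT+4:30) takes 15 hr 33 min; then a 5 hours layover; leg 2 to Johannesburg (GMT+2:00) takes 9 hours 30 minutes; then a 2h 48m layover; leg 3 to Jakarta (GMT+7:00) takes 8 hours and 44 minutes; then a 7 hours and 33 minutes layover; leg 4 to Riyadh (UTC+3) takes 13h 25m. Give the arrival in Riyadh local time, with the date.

Convert departure to UTC: 3:35 PM + 7:00 = 10:35 PM UTC on Nov 17.
Add 15 hours and 33 minutes leg 1 → 2:08 PM UTC (Nov 18).
Add 5 hours layover in Kabul → 7:08 PM UTC.
Add 9 hours 30 minutes leg 2 → 4:38 AM UTC (Nov 19).
Add 2 hours and 48 minutes layover in Johannesburg → 7:26 AM UTC.
Add 8 hours 44 minutes leg 3 → 4:10 PM UTC.
Add 7 hours and 33 minutes layover in Jakarta → 11:43 PM UTC.
Add 13 hours 25 minutes leg 4 → 1:08 PM UTC (Nov 20).
Riyadh is UTC+3:00, so local arrival = 1:08 PM + 3:00 = 4:08 PM on Nov 20.

4:08 PM on November 20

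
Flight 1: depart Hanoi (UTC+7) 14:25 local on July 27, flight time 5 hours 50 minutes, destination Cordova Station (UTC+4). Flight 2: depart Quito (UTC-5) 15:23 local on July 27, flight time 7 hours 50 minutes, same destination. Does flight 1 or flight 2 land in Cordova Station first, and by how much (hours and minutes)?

Flight 1 in UTC: 14:25 − 7:00 = 07:25 on Jul 27.
+5 hours 50 minutes → arrive 13:15 UTC on Jul 27.
Flight 2 in UTC: 15:23 + 5:00 = 20:23 on Jul 27.
+7 hours and 50 minutes → arrive 04:13 UTC on Jul 28.
Flight 1 lands earlier by 14 hours 58 minutes.

the first, by 14 hours 58 minutes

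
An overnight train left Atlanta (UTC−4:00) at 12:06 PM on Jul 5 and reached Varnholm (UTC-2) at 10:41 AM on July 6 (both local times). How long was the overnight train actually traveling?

Departure in UTC: 12:06 PM + 4:00 = 4:06 PM on Jul 5.
Arrival in UTC: 10:41 AM + 2:00 = 12:41 PM on Jul 6.
Elapsed = 12:41 PM − 4:06 PM (+1 day) = 20 hours 35 minutes.

20 hours 35 minutes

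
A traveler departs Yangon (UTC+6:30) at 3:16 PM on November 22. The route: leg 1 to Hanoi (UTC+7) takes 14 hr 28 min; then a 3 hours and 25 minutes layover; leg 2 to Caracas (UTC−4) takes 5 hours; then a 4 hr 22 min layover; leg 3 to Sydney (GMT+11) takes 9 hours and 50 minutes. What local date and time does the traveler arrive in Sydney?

8:51 AM on Nov 24

Convert departure to UTC: 3:16 PM − 6:30 = 8:46 AM UTC on Nov 22.
Add 14 hours 28 minutes leg 1 → 11:14 PM UTC.
Add 3 hours 25 minutes layover in Hanoi → 2:39 AM UTC (Nov 23).
Add 5 hours leg 2 → 7:39 AM UTC.
Add 4 hours 22 minutes layover in Caracas → 12:01 PM UTC.
Add 9 hours and 50 minutes leg 3 → 9:51 PM UTC.
Sydney is UTC+11:00, so local arrival = 9:51 PM + 11:00 = 8:51 AM on Nov 24.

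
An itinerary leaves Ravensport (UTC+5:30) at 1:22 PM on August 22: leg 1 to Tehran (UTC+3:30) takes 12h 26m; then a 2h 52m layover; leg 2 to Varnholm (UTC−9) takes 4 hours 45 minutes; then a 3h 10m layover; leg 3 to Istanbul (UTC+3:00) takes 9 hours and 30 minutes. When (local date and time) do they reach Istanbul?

7:35 PM on Aug 23

Convert departure to UTC: 1:22 PM − 5:30 = 7:52 AM UTC on Aug 22.
Add 12 hours and 26 minutes leg 1 → 8:18 PM UTC.
Add 2 hours 52 minutes layover in Tehran → 11:10 PM UTC.
Add 4 hours and 45 minutes leg 2 → 3:55 AM UTC (Aug 23).
Add 3 hours 10 minutes layover in Varnholm → 7:05 AM UTC.
Add 9 hours and 30 minutes leg 3 → 4:35 PM UTC.
Istanbul is UTC+3:00, so local arrival = 4:35 PM + 3:00 = 7:35 PM on Aug 23.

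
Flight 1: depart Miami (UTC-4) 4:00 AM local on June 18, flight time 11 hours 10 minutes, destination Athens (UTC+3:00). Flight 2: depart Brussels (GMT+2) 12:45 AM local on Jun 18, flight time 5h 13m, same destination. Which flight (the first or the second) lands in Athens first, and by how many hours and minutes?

Flight 1 in UTC: 4:00 AM + 4:00 = 8:00 AM on Jun 18.
+11 hours and 10 minutes → arrive 7:10 PM UTC on Jun 18.
Flight 2 in UTC: 12:45 AM − 2:00 = 10:45 PM on Jun 17.
+5 hours and 13 minutes → arrive 3:58 AM UTC on Jun 18.
Flight 2 lands earlier by 15 hours 12 minutes.

the second, by 15 hours 12 minutes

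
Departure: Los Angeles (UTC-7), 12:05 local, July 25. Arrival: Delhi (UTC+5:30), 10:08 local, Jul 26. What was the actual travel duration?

Departure in UTC: 12:05 + 7:00 = 19:05 on Jul 25.
Arrival in UTC: 10:08 − 5:30 = 04:38 on Jul 26.
Elapsed = 04:38 − 19:05 (+1 day) = 9 hours 33 minutes.

9 hours 33 minutes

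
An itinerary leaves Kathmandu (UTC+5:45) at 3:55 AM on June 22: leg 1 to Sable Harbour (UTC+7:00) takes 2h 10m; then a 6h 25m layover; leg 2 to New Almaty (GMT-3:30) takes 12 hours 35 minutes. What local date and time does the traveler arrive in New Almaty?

Convert departure to UTC: 3:55 AM − 5:45 = 10:10 PM UTC on Jun 21.
Add 2 hours 10 minutes leg 1 → 12:20 AM UTC (Jun 22).
Add 6 hours 25 minutes layover in Sable Harbour → 6:45 AM UTC.
Add 12 hours and 35 minutes leg 2 → 7:20 PM UTC.
New Almaty is UTC−3:30, so local arrival = 7:20 PM − 3:30 = 3:50 PM on Jun 22.

3:50 PM on Jun 22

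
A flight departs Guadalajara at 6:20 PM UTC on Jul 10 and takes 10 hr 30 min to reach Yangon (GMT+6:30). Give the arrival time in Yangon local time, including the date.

11:20 AM on July 11

Departure is given in UTC: 6:20 PM on Jul 10.
Add 10 hours and 30 minutes → 4:50 AM UTC (Jul 11).
Yangon is UTC+6:30: 4:50 AM + 6:30 = 11:20 AM on Jul 11.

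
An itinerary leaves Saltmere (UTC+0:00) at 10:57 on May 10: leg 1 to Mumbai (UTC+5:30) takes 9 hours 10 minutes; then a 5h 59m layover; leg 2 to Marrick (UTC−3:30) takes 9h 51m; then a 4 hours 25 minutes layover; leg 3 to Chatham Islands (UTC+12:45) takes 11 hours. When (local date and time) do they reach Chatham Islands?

Saltmere is at UTC+0, so departure is already 10:57 UTC on May 10.
Add 9 hours and 10 minutes leg 1 → 20:07 UTC.
Add 5 hours and 59 minutes layover in Mumbai → 02:06 UTC (May 11).
Add 9 hours 51 minutes leg 2 → 11:57 UTC.
Add 4 hours 25 minutes layover in Marrick → 16:22 UTC.
Add 11 hours leg 3 → 03:22 UTC (May 12).
Chatham Islands is UTC+12:45, so local arrival = 03:22 + 12:45 = 16:07 on May 12.

16:07 on May 12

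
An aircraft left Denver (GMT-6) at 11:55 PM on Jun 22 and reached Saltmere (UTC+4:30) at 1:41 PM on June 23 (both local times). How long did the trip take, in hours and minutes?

3 hours 16 minutes

Departure in UTC: 11:55 PM + 6:00 = 5:55 AM on Jun 23.
Arrival in UTC: 1:41 PM − 4:30 = 9:11 AM on Jun 23.
Elapsed = 9:11 AM − 5:55 AM = 3 hours 16 minutes.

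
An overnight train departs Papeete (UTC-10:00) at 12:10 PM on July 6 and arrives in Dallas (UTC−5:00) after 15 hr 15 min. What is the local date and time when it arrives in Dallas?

Convert departure to UTC: 12:10 PM + 10:00 = 10:10 PM UTC on Jul 6.
Add 15 hours and 15 minutes travel time → 1:25 PM UTC (Jul 7).
Dallas is UTC−5:00, so local arrival = 1:25 PM − 5:00 = 8:25 AM on Jul 7.

8:25 AM on Jul 7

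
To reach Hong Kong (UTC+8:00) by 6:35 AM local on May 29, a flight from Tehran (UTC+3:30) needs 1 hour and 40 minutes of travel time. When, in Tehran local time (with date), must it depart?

12:25 AM on May 29

Target arrival in UTC: 6:35 AM − 8:00 = 10:35 PM on May 28.
Subtract 1 hour and 40 minutes → departure 8:55 PM UTC on May 28.
Tehran is UTC+3:30: 8:55 PM + 3:30 = 12:25 AM on May 29.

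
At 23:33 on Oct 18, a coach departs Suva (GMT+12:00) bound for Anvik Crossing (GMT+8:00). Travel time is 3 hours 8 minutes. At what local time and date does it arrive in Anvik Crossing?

Anvik Crossing is 4:00 behind Suva.
After 3 hours and 8 minutes it is 02:41 (Oct 19) in Suva.
Shift by the zone difference: 02:41 − 4:00 = 22:41 on Oct 18 in Anvik Crossing.

22:41 on Oct 18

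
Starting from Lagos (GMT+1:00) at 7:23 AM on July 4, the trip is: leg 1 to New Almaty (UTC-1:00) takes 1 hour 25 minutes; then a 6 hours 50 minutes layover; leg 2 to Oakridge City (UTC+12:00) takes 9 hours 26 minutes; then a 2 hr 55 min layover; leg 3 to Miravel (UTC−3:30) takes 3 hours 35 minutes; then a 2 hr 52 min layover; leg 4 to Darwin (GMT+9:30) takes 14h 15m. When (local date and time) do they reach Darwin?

9:11 AM on Jul 6

Convert departure to UTC: 7:23 AM − 1:00 = 6:23 AM UTC on Jul 4.
Add 1 hour 25 minutes leg 1 → 7:48 AM UTC.
Add 6 hours and 50 minutes layover in New Almaty → 2:38 PM UTC.
Add 9 hours 26 minutes leg 2 → 12:04 AM UTC (Jul 5).
Add 2 hours 55 minutes layover in Oakridge City → 2:59 AM UTC.
Add 3 hours and 35 minutes leg 3 → 6:34 AM UTC.
Add 2 hours 52 minutes layover in Miravel → 9:26 AM UTC.
Add 14 hours 15 minutes leg 4 → 11:41 PM UTC.
Darwin is UTC+9:30, so local arrival = 11:41 PM + 9:30 = 9:11 AM on Jul 6.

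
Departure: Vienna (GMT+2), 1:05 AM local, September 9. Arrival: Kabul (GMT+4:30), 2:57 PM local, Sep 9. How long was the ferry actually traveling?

Departure in UTC: 1:05 AM − 2:00 = 11:05 PM on Sep 8.
Arrival in UTC: 2:57 PM − 4:30 = 10:27 AM on Sep 9.
Elapsed = 10:27 AM − 11:05 PM (+1 day) = 11 hours 22 minutes.

11 hours 22 minutes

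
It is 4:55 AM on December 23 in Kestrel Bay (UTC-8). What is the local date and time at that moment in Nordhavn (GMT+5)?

5:55 PM on December 23

In UTC: 4:55 AM + 8:00 = 12:55 PM on Dec 23.
Nordhavn is UTC+5:00: 12:55 PM + 5:00 = 5:55 PM on Dec 23.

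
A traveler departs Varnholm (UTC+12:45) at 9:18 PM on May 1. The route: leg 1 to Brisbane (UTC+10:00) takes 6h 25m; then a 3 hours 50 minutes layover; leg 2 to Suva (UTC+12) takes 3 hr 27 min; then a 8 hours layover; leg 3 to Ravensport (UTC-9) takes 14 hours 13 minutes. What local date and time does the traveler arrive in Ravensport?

11:28 AM on May 2

Convert departure to UTC: 9:18 PM − 12:45 = 8:33 AM UTC on May 1.
Add 6 hours 25 minutes leg 1 → 2:58 PM UTC.
Add 3 hours 50 minutes layover in Brisbane → 6:48 PM UTC.
Add 3 hours 27 minutes leg 2 → 10:15 PM UTC.
Add 8 hours layover in Suva → 6:15 AM UTC (May 2).
Add 14 hours 13 minutes leg 3 → 8:28 PM UTC.
Ravensport is UTC−9:00, so local arrival = 8:28 PM − 9:00 = 11:28 AM on May 2.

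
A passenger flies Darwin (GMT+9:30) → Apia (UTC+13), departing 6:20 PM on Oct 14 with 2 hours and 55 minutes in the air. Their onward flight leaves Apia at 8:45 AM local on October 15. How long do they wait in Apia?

Convert departure to UTC: 6:20 PM − 9:30 = 8:50 AM UTC on Oct 14.
Add 2 hours and 55 minutes flight time → 11:45 AM UTC.
Apia is UTC+13:00, so local arrival = 11:45 AM + 13:00 = 12:45 AM on Oct 15.
Layover = 8:45 AM − 12:45 AM = 8 hours.

8 hours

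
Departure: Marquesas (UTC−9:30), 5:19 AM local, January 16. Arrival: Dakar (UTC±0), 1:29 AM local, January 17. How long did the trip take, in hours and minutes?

Departure in UTC: 5:19 AM + 9:30 = 2:49 PM on Jan 16.
Arrival is already UTC: 1:29 AM on Jan 17.
Elapsed = 1:29 AM − 2:49 PM (+1 day) = 10 hours 40 minutes.

10 hours 40 minutes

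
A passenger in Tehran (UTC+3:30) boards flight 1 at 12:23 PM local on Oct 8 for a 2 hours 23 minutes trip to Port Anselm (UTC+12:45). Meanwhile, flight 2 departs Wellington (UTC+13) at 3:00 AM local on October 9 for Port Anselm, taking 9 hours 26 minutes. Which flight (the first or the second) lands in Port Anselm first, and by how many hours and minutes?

the first, by 12 hours 10 minutes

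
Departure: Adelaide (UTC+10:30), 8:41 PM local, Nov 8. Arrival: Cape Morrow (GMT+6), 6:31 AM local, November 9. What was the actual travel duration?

14 hours 20 minutes

Departure in UTC: 8:41 PM − 10:30 = 10:11 AM on Nov 8.
Arrival in UTC: 6:31 AM − 6:00 = 12:31 AM on Nov 9.
Elapsed = 12:31 AM − 10:11 AM (+1 day) = 14 hours 20 minutes.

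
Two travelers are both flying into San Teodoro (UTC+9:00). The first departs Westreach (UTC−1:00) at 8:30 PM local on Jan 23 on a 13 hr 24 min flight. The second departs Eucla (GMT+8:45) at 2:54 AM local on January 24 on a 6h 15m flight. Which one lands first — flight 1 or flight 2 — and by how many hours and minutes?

Flight 1 in UTC: 8:30 PM + 1:00 = 9:30 PM on Jan 23.
+13 hours and 24 minutes → arrive 10:54 AM UTC on Jan 24.
Flight 2 in UTC: 2:54 AM − 8:45 = 6:09 PM on Jan 23.
+6 hours 15 minutes → arrive 12:24 AM UTC on Jan 24.
Flight 2 lands earlier by 10 hours 30 minutes.

the second, by 10 hours 30 minutes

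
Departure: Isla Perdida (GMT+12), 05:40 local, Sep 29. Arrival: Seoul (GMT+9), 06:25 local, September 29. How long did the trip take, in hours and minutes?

Departure in UTC: 05:40 − 12:00 = 17:40 on Sep 28.
Arrival in UTC: 06:25 − 9:00 = 21:25 on Sep 28.
Elapsed = 21:25 − 17:40 = 3 hours 45 minutes.

3 hours 45 minutes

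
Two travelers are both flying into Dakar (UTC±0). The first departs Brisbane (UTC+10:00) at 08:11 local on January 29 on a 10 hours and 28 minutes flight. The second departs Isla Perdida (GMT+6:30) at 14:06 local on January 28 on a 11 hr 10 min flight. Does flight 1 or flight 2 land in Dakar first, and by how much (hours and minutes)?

Flight 1 in UTC: 08:11 − 10:00 = 22:11 on Jan 28.
+10 hours and 28 minutes → arrive 08:39 UTC on Jan 29.
Flight 2 in UTC: 14:06 − 6:30 = 07:36 on Jan 28.
+11 hours and 10 minutes → arrive 18:46 UTC on Jan 28.
Flight 2 lands earlier by 13 hours 53 minutes.

the second, by 13 hours 53 minutes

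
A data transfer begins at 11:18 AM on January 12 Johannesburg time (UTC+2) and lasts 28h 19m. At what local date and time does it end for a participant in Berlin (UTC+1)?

2:37 PM on January 13

Berlin is 1:00 behind Johannesburg.
After 28 hours and 19 minutes it is 3:37 PM (Jan 13) in Johannesburg.
Shift by the zone difference: 3:37 PM − 1:00 = 2:37 PM on Jan 13 in Berlin.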